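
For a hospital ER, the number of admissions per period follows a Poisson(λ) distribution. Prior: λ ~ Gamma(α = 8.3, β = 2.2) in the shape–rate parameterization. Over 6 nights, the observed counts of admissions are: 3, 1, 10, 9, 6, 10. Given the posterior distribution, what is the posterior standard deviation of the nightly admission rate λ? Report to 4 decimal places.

0.8387

With a Gamma(shape α, rate β) prior, the Poisson likelihood is conjugate: the posterior is Gamma(α + ΣXᵢ, β + n).
Sum of counts S = 39 over n = 6 nights.
Posterior: Gamma(α+S, β+n) = Gamma(8.3+39, 2.2+6) = Gamma(47.3, 8.2).
SD = √α/β = √47.3/8.2 = 0.8387.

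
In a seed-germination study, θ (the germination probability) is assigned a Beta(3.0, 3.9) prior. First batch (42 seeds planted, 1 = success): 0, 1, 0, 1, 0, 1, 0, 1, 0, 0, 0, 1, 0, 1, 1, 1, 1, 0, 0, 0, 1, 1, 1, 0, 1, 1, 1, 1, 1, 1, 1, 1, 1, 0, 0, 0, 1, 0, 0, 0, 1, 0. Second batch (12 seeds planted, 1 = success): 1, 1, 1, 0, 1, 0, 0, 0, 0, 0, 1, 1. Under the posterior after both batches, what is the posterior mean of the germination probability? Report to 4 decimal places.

0.5255

The Beta prior is conjugate to a Binomial/Bernoulli likelihood; the update adds successes to α and failures to β.
After batch 1: Beta(3.0+23, 3.9+19) = Beta(26.0, 22.9).
After batch 2: Beta(26.0+6, 22.9+6) = Beta(32.0, 28.9).
Posterior mean = α/(α+β) = 32.0/60.9 = 0.5255.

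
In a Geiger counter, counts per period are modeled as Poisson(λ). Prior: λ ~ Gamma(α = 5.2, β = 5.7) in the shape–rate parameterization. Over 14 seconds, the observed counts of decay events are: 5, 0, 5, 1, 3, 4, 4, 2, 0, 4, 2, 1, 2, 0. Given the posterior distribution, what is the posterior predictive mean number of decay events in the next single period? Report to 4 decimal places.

With a Gamma(shape α, rate β) prior, the Poisson likelihood is conjugate: the posterior is Gamma(α + ΣXᵢ, β + n).
Sum of counts S = 33 over n = 14 seconds.
Posterior: Gamma(α+S, β+n) = Gamma(5.2+33, 5.7+14) = Gamma(38.2, 19.7).
The predictive distribution for one future period is NegBinom with mean α/β = 1.9391.

1.9391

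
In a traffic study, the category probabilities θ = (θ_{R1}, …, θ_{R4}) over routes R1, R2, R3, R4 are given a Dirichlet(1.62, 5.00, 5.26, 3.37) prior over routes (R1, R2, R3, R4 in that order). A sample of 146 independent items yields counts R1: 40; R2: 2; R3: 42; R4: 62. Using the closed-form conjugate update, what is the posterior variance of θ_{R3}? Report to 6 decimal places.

0.001277

The Dirichlet prior is conjugate to the Multinomial likelihood: each posterior αⱼ = prior αⱼ + observed count nⱼ.
Posterior concentration: (41.62, 7.00, 47.26, 65.37), total = 161.25.
Var[θ_j] = α_j(Σα−α_j)/((Σα)²(Σα+1)) = 47.26·113.99/(161.25²·162.25) = 0.001277.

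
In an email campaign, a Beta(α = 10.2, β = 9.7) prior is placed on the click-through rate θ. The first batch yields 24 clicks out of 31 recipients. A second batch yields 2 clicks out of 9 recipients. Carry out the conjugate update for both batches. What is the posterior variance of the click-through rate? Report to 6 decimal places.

The Beta prior is conjugate to a Binomial/Bernoulli likelihood; the update adds successes to α and failures to β.
After batch 1: Beta(10.2+24, 9.7+7) = Beta(34.2, 16.7).
After batch 2: Beta(34.2+2, 16.7+7) = Beta(36.2, 23.7).
Var = αβ/((α+β)²(α+β+1)) = 36.2·23.7/(59.9²·60.9) = 0.003926.

0.003926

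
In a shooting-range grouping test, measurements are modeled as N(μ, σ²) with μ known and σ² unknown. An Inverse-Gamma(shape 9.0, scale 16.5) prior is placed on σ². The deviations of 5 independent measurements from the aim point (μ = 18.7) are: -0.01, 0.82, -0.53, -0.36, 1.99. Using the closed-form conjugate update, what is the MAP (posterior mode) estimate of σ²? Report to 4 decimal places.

1.5217

With known mean μ and an Inverse-Gamma(α, β) prior on σ², the Normal likelihood is conjugate: posterior is Inv-Gamma(α + n/2, β + Σ(xᵢ−μ)²/2).
Σ(xᵢ−μ)² = (-0.01)² + (0.82)² + (-0.53)² + (-0.36)² + (1.99)² = 5.0431.
Posterior: Inv-Gamma(9.0 + 5/2, 16.5 + 5.0431/2) = Inv-Gamma(11.50, 19.02155).
Mode = β/(α+1) = 19.02155/12.50 = 1.5217.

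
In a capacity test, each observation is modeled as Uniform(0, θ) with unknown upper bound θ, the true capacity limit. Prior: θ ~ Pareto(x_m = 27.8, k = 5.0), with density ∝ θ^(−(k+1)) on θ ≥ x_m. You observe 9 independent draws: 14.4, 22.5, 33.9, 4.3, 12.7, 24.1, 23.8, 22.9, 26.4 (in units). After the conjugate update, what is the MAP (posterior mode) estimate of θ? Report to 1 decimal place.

A Pareto(scale x_m, shape k) prior on the upper bound θ of Uniform(0, θ) is conjugate: posterior is Pareto(max(x_m, max xᵢ), k + n).
Sample maximum = 33.9; prior scale x_m = 27.8 → posterior scale = max = 33.9.
Posterior shape = 5.0 + 9 = 14.0.
The Pareto density is decreasing on [x_m, ∞), so the mode is x_m = 33.9.

33.9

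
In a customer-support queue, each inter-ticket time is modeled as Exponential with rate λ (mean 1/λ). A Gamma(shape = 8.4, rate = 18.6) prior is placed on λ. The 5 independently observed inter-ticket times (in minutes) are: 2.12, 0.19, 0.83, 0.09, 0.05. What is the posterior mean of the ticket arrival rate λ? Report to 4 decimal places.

0.6124

With a Gamma(shape α, rate β) prior on the exponential rate λ, the posterior after n observations with total T = Σxᵢ is Gamma(α+n, β+T).
Sum of observations T = 3.28 minutes; n = 5.
Posterior: Gamma(8.4+5, 18.6+3.28) = Gamma(13.4, 21.88).
Posterior mean of λ = α/β = 13.4/21.88 = 0.6124.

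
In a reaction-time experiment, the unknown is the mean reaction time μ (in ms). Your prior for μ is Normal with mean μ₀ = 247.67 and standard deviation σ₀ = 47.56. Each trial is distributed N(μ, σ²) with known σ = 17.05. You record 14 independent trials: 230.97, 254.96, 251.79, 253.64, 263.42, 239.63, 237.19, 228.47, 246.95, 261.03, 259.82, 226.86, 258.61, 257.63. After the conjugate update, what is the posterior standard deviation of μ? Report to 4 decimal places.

4.5360

For Normal data with known variance σ², a Normal(μ₀, σ₀²) prior on μ is conjugate. Posterior precision = 1/σ₀² + n/σ²; posterior mean is the precision-weighted average of μ₀ and x̄.
σ₀² = 47.56² = 2261.9536, σ² = 17.05² = 290.7025; σ² + n·σ₀² = 290.7025 + 14·2261.9536 = 31958.0529.
Posterior precision = 1/σ₀² + n/σ² = 1/2261.9536 + 14/290.7025 = (σ² + n·σ₀²)/(σ₀²σ²) = 31958.0529/(2261.9536·290.7025); posterior variance σₙ² = σ₀²σ²/(σ² + n·σ₀²) = 2261.9536·290.7025/31958.0529 = 20.575583.
Posterior SD = √σₙ² = √(2261.9536·290.7025/31958.0529) = 4.5360.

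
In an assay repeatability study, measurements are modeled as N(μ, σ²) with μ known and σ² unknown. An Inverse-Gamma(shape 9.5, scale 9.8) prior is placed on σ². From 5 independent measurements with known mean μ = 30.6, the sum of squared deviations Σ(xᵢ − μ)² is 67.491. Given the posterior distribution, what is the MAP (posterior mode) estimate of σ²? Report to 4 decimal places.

With known mean μ and an Inverse-Gamma(α, β) prior on σ², the Normal likelihood is conjugate: posterior is Inv-Gamma(α + n/2, β + Σ(xᵢ−μ)²/2).
Posterior: Inv-Gamma(9.5 + 5/2, 9.8 + 67.491/2) = Inv-Gamma(12.00, 43.5455).
Mode = β/(α+1) = 43.5455/13.00 = 3.3497.

3.3497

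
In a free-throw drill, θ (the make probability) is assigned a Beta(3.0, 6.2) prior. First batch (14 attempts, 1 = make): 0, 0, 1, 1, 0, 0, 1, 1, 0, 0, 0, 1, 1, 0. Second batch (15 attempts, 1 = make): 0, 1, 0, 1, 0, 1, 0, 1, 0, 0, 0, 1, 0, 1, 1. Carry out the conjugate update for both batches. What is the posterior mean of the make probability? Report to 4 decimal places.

The Beta prior is conjugate to a Binomial/Bernoulli likelihood; the update adds successes to α and failures to β.
After batch 1: Beta(3.0+6, 6.2+8) = Beta(9.0, 14.2).
After batch 2: Beta(9.0+7, 14.2+8) = Beta(16.0, 22.2).
Posterior mean = α/(α+β) = 16.0/38.2 = 0.4188.

0.4188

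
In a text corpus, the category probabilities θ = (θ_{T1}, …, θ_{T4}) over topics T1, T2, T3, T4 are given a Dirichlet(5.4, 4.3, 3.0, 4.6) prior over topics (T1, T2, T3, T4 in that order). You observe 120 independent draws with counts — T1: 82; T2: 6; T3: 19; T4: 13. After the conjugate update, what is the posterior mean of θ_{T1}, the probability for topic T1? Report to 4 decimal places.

The Dirichlet prior is conjugate to the Multinomial likelihood: each posterior αⱼ = prior αⱼ + observed count nⱼ.
Posterior concentration: (87.4, 10.3, 22.0, 17.6), total = 137.3.
E[θ_{T1}|data] = α_{T1}/Σα = 87.4/137.3 = 0.6366.

0.6366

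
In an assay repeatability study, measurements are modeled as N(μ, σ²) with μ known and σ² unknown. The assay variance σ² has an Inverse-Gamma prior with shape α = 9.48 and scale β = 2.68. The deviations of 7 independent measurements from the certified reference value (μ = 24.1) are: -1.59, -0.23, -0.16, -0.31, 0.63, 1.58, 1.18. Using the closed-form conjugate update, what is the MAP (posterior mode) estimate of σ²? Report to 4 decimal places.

With known mean μ and an Inverse-Gamma(α, β) prior on σ², the Normal likelihood is conjugate: posterior is Inv-Gamma(α + n/2, β + Σ(xᵢ−μ)²/2).
Σ(xᵢ−μ)² = (-1.59)² + (-0.23)² + (-0.16)² + (-0.31)² + (0.63)² + (1.58)² + (1.18)² = 6.9884.
Posterior: Inv-Gamma(9.48 + 7/2, 2.68 + 6.9884/2) = Inv-Gamma(12.98, 6.17420).
Mode = β/(α+1) = 6.17420/13.98 = 0.4416.

0.4416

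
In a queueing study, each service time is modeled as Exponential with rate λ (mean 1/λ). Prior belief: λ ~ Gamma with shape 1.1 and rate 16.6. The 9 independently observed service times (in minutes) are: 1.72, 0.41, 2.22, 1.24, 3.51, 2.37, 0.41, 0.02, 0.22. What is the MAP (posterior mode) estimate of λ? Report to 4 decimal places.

With a Gamma(shape α, rate β) prior on the exponential rate λ, the posterior after n observations with total T = Σxᵢ is Gamma(α+n, β+T).
Sum of observations T = 12.12 minutes; n = 9.
Posterior: Gamma(1.1+9, 16.6+12.12) = Gamma(10.1, 28.72).
Mode = (α−1)/β = 0.3169.

0.3169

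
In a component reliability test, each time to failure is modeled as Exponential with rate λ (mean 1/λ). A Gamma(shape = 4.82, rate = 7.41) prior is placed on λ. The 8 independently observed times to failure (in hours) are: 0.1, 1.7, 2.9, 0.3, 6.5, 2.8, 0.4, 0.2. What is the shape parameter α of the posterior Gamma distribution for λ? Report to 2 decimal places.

12.82

With a Gamma(shape α, rate β) prior on the exponential rate λ, the posterior after n observations with total T = Σxᵢ is Gamma(α+n, β+T).
Sum of observations T = 14.9 hours; n = 8.
Posterior: Gamma(4.82+8, 7.41+14.9) = Gamma(12.82, 22.31).
Posterior α = 12.82.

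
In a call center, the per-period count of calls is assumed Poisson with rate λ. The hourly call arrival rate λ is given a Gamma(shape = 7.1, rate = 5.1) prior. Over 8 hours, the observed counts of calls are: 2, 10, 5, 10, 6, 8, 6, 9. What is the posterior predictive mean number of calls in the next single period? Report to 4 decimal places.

With a Gamma(shape α, rate β) prior, the Poisson likelihood is conjugate: the posterior is Gamma(α + ΣXᵢ, β + n).
Sum of counts S = 56 over n = 8 hours.
Posterior: Gamma(α+S, β+n) = Gamma(7.1+56, 5.1+8) = Gamma(63.1, 13.1).
The predictive distribution for one future period is NegBinom with mean α/β = 4.8168.

4.8168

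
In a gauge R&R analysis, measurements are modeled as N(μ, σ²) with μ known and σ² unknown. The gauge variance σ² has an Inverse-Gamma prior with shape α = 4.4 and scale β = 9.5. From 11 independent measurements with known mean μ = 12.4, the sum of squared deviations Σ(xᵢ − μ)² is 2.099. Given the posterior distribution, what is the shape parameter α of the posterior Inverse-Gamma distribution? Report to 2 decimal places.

With known mean μ and an Inverse-Gamma(α, β) prior on σ², the Normal likelihood is conjugate: posterior is Inv-Gamma(α + n/2, β + Σ(xᵢ−μ)²/2).
Posterior: Inv-Gamma(4.4 + 11/2, 9.5 + 2.099/2) = Inv-Gamma(9.90, 10.5495).
Posterior α = 9.90.

9.90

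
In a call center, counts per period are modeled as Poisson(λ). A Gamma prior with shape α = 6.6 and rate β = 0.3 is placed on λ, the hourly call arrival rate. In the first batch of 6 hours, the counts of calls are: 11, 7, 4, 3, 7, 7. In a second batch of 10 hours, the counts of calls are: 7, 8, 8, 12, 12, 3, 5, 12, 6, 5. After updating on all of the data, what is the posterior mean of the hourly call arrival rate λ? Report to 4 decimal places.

7.5828

With a Gamma(shape α, rate β) prior, the Poisson likelihood is conjugate: the posterior is Gamma(α + ΣXᵢ, β + n).
Batch 1: sum of counts S = 39 over n = 6 hours.
After batch 1: Gamma(α+S, β+n) = Gamma(6.6+39, 0.3+6) = Gamma(45.6, 6.3).
Batch 2: sum of counts S = 78 over n = 10 hours.
After batch 2: Gamma(α+S, β+n) = Gamma(45.6+78, 6.3+10) = Gamma(123.6, 16.3).
Posterior mean = α/β = 123.6/16.3 = 7.5828.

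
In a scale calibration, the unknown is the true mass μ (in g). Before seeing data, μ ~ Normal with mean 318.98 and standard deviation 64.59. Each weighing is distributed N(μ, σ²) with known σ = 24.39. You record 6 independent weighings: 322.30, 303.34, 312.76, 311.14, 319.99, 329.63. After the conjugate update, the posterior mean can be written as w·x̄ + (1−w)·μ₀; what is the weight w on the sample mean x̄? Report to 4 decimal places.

0.9768

For Normal data with known variance σ², a Normal(μ₀, σ₀²) prior on μ is conjugate. Posterior precision = 1/σ₀² + n/σ²; posterior mean is the precision-weighted average of μ₀ and x̄.
σ₀² = 64.59² = 4171.8681, σ² = 24.39² = 594.8721. Prior precision 1/σ₀² = 1/4171.8681; data precision n/σ² = 6/594.8721.
w = (n/σ²)/(1/σ₀² + n/σ²) = n·σ₀²/(σ² + n·σ₀²) = 6·4171.8681/(594.8721 + 6·4171.8681) = 25031.2086/25626.0807 = 0.9768.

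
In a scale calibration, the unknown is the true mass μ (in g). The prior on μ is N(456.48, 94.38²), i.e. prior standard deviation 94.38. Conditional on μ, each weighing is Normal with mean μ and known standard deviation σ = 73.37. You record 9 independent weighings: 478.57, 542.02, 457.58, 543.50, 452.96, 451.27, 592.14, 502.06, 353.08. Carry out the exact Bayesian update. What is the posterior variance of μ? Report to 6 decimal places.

For Normal data with known variance σ², a Normal(μ₀, σ₀²) prior on μ is conjugate. Posterior precision = 1/σ₀² + n/σ²; posterior mean is the precision-weighted average of μ₀ and x̄.
σ₀² = 94.38² = 8907.5844, σ² = 73.37² = 5383.1569; σ² + n·σ₀² = 5383.1569 + 9·8907.5844 = 85551.4165.
Posterior precision = 1/σ₀² + n/σ² = 1/8907.5844 + 9/5383.1569 = (σ² + n·σ₀²)/(σ₀²σ²) = 85551.4165/(8907.5844·5383.1569); posterior variance σₙ² = σ₀²σ²/(σ² + n·σ₀²) = 8907.5844·5383.1569/85551.4165 = 560.492466.

560.492466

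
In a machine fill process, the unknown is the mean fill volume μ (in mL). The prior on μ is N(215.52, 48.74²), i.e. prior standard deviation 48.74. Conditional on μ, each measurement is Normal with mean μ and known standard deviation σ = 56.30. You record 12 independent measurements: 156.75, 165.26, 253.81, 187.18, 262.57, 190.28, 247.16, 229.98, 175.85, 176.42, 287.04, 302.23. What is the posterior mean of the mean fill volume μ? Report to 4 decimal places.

219.1415

For Normal data with known variance σ², a Normal(μ₀, σ₀²) prior on μ is conjugate. Posterior precision = 1/σ₀² + n/σ²; posterior mean is the precision-weighted average of μ₀ and x̄.
Σxᵢ = 156.75 + 165.26 + 253.81 + 187.18 + 262.57 + 190.28 + 247.16 + 229.98 + 175.85 + 176.42 + 287.04 + 302.23 = 2634.53, so n·x̄ = 2634.53.
σ₀² = 48.74² = 2375.5876, σ² = 56.30² = 3169.69; σ² + n·σ₀² = 3169.69 + 12·2375.5876 = 31676.7412.
Posterior mean = (μ₀/σ₀² + n·x̄/σ²)/(1/σ₀² + n/σ²) = (σ²·μ₀ + σ₀²·n·x̄)/(σ² + n·σ₀²) = (3169.69·215.52 + 2375.5876·2634.53)/31676.7412 = 6941688.388628/31676.7412 = 219.1415.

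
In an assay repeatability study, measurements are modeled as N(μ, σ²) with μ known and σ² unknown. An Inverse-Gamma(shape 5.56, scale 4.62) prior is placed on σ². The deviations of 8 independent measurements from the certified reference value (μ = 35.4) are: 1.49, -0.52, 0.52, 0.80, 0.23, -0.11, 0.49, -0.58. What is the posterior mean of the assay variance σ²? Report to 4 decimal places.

0.7758

With known mean μ and an Inverse-Gamma(α, β) prior on σ², the Normal likelihood is conjugate: posterior is Inv-Gamma(α + n/2, β + Σ(xᵢ−μ)²/2).
Σ(xᵢ−μ)² = (1.49)² + (-0.52)² + (0.52)² + (0.80)² + (0.23)² + (-0.11)² + (0.49)² + (-0.58)² = 4.0424.
Posterior: Inv-Gamma(5.56 + 8/2, 4.62 + 4.0424/2) = Inv-Gamma(9.56, 6.64120).
E[σ²|data] = β/(α−1) = 6.64120/8.56 = 0.7758.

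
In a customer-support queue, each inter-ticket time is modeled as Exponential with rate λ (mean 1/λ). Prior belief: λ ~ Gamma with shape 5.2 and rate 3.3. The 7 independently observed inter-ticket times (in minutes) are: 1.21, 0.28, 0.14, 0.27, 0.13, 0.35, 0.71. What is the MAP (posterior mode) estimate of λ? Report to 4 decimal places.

With a Gamma(shape α, rate β) prior on the exponential rate λ, the posterior after n observations with total T = Σxᵢ is Gamma(α+n, β+T).
Sum of observations T = 3.09 minutes; n = 7.
Posterior: Gamma(5.2+7, 3.3+3.09) = Gamma(12.2, 6.39).
Mode = (α−1)/β = 1.7527.

1.7527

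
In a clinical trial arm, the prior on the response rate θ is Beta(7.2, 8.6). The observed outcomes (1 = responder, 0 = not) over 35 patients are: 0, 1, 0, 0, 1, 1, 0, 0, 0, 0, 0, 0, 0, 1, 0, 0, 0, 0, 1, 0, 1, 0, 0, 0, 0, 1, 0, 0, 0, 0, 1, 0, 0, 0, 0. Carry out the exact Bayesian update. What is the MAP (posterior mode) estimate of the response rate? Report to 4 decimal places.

0.2910

The Beta prior is conjugate to a Binomial/Bernoulli likelihood; the update adds successes to α and failures to β.
Posterior: Beta(α+k, β+n−k) = Beta(7.2+8, 8.6+27) = Beta(15.2, 35.6).
Mode of Beta(a,b) for a,b>1 is (a−1)/(a+b−2) = 14.2/48.8 = 0.2910.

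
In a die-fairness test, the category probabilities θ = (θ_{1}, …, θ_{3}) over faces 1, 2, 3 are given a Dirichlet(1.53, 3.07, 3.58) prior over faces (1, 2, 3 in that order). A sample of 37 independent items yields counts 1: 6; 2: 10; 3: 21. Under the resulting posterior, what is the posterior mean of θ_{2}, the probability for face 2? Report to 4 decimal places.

The Dirichlet prior is conjugate to the Multinomial likelihood: each posterior αⱼ = prior αⱼ + observed count nⱼ.
Posterior concentration: (7.53, 13.07, 24.58), total = 45.18.
E[θ_{2}|data] = α_{2}/Σα = 13.07/45.18 = 0.2893.

0.2893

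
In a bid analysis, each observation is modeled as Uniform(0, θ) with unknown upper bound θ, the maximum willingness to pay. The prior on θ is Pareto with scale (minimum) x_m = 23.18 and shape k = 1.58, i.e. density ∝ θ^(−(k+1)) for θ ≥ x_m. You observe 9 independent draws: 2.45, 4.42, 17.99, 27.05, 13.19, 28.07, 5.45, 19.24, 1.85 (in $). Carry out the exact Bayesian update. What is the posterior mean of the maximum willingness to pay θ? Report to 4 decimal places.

A Pareto(scale x_m, shape k) prior on the upper bound θ of Uniform(0, θ) is conjugate: posterior is Pareto(max(x_m, max xᵢ), k + n).
Sample maximum = 28.07; prior scale x_m = 23.18 → posterior scale = max = 28.07.
Posterior shape = 1.58 + 9 = 10.58.
E[θ|data] = k·x_m/(k−1) = 10.58·28.07/9.58 = 31.0001.

31.0001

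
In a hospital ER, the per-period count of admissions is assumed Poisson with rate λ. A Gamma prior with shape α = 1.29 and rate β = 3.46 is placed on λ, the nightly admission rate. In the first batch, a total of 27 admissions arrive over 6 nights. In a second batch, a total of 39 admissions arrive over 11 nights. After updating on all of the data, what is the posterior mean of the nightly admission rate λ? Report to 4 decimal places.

3.2889

With a Gamma(shape α, rate β) prior, the Poisson likelihood is conjugate: the posterior is Gamma(α + ΣXᵢ, β + n).
After batch 1: Gamma(α+S, β+n) = Gamma(1.29+27, 3.46+6) = Gamma(28.29, 9.46).
After batch 2: Gamma(α+S, β+n) = Gamma(28.29+39, 9.46+11) = Gamma(67.29, 20.46).
Posterior mean = α/β = 67.29/20.46 = 3.2889.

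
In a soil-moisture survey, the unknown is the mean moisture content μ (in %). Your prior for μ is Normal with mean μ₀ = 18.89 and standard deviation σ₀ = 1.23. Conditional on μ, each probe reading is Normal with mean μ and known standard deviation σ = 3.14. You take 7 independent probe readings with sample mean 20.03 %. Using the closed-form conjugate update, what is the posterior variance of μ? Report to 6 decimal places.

For Normal data with known variance σ², a Normal(μ₀, σ₀²) prior on μ is conjugate. Posterior precision = 1/σ₀² + n/σ²; posterior mean is the precision-weighted average of μ₀ and x̄.
σ₀² = 1.23² = 1.5129, σ² = 3.14² = 9.8596; σ² + n·σ₀² = 9.8596 + 7·1.5129 = 20.4499.
Posterior precision = 1/σ₀² + n/σ² = 1/1.5129 + 7/9.8596 = (σ² + n·σ₀²)/(σ₀²σ²) = 20.4499/(1.5129·9.8596); posterior variance σₙ² = σ₀²σ²/(σ² + n·σ₀²) = 1.5129·9.8596/20.4499 = 0.729421.

0.729421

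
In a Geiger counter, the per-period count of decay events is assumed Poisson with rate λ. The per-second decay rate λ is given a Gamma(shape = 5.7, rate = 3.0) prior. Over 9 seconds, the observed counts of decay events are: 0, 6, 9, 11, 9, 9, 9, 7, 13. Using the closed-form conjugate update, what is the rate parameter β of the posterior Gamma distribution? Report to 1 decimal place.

With a Gamma(shape α, rate β) prior, the Poisson likelihood is conjugate: the posterior is Gamma(α + ΣXᵢ, β + n).
Sum of counts S = 73 over n = 9 seconds.
Posterior: Gamma(α+S, β+n) = Gamma(5.7+73, 3.0+9) = Gamma(78.7, 12.0).
Posterior β = 12.0.

12.0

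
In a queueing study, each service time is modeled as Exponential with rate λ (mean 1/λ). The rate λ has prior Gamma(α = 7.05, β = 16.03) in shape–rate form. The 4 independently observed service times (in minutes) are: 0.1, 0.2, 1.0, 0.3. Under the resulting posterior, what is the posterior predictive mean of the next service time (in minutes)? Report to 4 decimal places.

1.7542

With a Gamma(shape α, rate β) prior on the exponential rate λ, the posterior after n observations with total T = Σxᵢ is Gamma(α+n, β+T).
Sum of observations T = 1.6 minutes; n = 4.
Posterior: Gamma(7.05+4, 16.03+1.6) = Gamma(11.05, 17.63).
The predictive distribution for the next observation is Lomax; its mean is β/(α−1) = 17.63/10.05 = 1.7542.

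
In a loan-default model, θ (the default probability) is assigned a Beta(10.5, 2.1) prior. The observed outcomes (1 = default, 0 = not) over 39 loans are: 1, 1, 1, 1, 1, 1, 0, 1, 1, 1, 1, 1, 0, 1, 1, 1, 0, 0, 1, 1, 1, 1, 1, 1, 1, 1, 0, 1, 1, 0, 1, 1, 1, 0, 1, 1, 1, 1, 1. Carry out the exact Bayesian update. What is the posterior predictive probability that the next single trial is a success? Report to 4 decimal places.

0.8236

The Beta prior is conjugate to a Binomial/Bernoulli likelihood; the update adds successes to α and failures to β.
Posterior: Beta(α+k, β+n−k) = Beta(10.5+32, 2.1+7) = Beta(42.5, 9.1).
For a single future Bernoulli trial, P(success | data) = α/(α+β) = 0.8236.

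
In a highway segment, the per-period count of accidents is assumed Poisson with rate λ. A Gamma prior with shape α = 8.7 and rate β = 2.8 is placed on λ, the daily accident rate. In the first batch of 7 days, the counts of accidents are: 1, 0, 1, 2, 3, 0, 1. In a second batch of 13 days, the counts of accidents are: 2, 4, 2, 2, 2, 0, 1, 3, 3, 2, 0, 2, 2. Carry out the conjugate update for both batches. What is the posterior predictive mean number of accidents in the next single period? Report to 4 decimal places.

With a Gamma(shape α, rate β) prior, the Poisson likelihood is conjugate: the posterior is Gamma(α + ΣXᵢ, β + n).
Batch 1: sum of counts S = 8 over n = 7 days.
After batch 1: Gamma(α+S, β+n) = Gamma(8.7+8, 2.8+7) = Gamma(16.7, 9.8).
Batch 2: sum of counts S = 25 over n = 13 days.
After batch 2: Gamma(α+S, β+n) = Gamma(16.7+25, 9.8+13) = Gamma(41.7, 22.8).
The predictive distribution for one future period is NegBinom with mean α/β = 1.8289.

1.8289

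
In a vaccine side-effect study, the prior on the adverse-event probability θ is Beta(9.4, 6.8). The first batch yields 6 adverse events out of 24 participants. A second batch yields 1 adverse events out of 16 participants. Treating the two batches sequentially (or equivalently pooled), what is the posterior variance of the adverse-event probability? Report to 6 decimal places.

0.003613

The Beta prior is conjugate to a Binomial/Bernoulli likelihood; the update adds successes to α and failures to β.
After batch 1: Beta(9.4+6, 6.8+18) = Beta(15.4, 24.8).
After batch 2: Beta(15.4+1, 24.8+15) = Beta(16.4, 39.8).
Var = αβ/((α+β)²(α+β+1)) = 16.4·39.8/(56.2²·57.2) = 0.003613.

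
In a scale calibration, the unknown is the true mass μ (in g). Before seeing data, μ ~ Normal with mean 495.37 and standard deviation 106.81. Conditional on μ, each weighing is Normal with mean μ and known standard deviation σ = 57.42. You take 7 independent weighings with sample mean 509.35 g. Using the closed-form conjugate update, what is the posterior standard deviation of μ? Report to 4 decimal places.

For Normal data with known variance σ², a Normal(μ₀, σ₀²) prior on μ is conjugate. Posterior precision = 1/σ₀² + n/σ²; posterior mean is the precision-weighted average of μ₀ and x̄.
σ₀² = 106.81² = 11408.3761, σ² = 57.42² = 3297.0564; σ² + n·σ₀² = 3297.0564 + 7·11408.3761 = 83155.6891.
Posterior precision = 1/σ₀² + n/σ² = 1/11408.3761 + 7/3297.0564 = (σ² + n·σ₀²)/(σ₀²σ²) = 83155.6891/(11408.3761·3297.0564); posterior variance σₙ² = σ₀²σ²/(σ² + n·σ₀²) = 11408.3761·3297.0564/83155.6891 = 452.332965.
Posterior SD = √σₙ² = √(11408.3761·3297.0564/83155.6891) = 21.2681.

21.2681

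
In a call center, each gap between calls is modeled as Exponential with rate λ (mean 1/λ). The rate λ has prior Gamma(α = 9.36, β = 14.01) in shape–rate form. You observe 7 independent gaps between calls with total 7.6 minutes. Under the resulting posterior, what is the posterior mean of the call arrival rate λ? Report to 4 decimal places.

With a Gamma(shape α, rate β) prior on the exponential rate λ, the posterior after n observations with total T = Σxᵢ is Gamma(α+n, β+T).
Posterior: Gamma(9.36+7, 14.01+7.6) = Gamma(16.36, 21.61).
Posterior mean of λ = α/β = 16.36/21.61 = 0.7571.

0.7571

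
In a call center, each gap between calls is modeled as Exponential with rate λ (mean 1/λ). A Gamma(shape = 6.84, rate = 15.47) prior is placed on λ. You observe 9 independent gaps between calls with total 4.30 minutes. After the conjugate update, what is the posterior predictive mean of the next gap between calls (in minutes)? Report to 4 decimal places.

1.3322

With a Gamma(shape α, rate β) prior on the exponential rate λ, the posterior after n observations with total T = Σxᵢ is Gamma(α+n, β+T).
Posterior: Gamma(6.84+9, 15.47+4.30) = Gamma(15.84, 19.77).
The predictive distribution for the next observation is Lomax; its mean is β/(α−1) = 19.77/14.84 = 1.3322.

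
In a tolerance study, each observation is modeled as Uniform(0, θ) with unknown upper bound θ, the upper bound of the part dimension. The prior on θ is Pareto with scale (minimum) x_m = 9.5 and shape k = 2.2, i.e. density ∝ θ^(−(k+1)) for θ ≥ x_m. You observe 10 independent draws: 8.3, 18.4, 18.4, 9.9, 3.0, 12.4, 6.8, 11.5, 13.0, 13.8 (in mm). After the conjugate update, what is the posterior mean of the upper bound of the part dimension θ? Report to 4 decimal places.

20.0429

A Pareto(scale x_m, shape k) prior on the upper bound θ of Uniform(0, θ) is conjugate: posterior is Pareto(max(x_m, max xᵢ), k + n).
Sample maximum = 18.4; prior scale x_m = 9.5 → posterior scale = max = 18.4.
Posterior shape = 2.2 + 10 = 12.2.
E[θ|data] = k·x_m/(k−1) = 12.2·18.4/11.2 = 20.0429.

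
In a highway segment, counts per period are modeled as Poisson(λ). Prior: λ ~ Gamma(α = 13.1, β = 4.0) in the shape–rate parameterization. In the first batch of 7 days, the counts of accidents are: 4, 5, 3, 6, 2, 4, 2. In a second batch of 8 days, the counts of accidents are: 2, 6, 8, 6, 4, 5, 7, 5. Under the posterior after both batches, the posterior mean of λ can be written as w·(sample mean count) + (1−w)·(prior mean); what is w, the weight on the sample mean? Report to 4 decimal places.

With a Gamma(shape α, rate β) prior, the Poisson likelihood is conjugate: the posterior is Gamma(α + ΣXᵢ, β + n).
Total number of days: n = 7 + 8 = 15.
Posterior mean = (α₀+S)/(β₀+n) = [n/(β₀+n)]·(S/n) + [β₀/(β₀+n)]·(α₀/β₀), so only n and β₀ enter the weight.
Weight on data w = n/(β₀+n) = 15/(4.0+15) = 15/19.0 = 0.7895.

0.7895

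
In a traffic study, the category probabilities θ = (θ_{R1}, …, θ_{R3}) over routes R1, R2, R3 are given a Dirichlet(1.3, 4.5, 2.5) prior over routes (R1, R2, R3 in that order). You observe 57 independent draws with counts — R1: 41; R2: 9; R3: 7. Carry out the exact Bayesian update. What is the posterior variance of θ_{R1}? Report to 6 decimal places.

0.003441

The Dirichlet prior is conjugate to the Multinomial likelihood: each posterior αⱼ = prior αⱼ + observed count nⱼ.
Posterior concentration: (42.3, 13.5, 9.5), total = 65.3.
Var[θ_j] = α_j(Σα−α_j)/((Σα)²(Σα+1)) = 42.3·23.0/(65.3²·66.3) = 0.003441.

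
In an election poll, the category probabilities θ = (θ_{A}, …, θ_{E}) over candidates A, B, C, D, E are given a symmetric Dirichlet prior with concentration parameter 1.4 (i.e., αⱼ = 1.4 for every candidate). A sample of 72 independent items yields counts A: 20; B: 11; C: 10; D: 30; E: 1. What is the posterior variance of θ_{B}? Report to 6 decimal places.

0.001654

The Dirichlet prior is conjugate to the Multinomial likelihood: each posterior αⱼ = prior αⱼ + observed count nⱼ.
Posterior concentration: (21.4, 12.4, 11.4, 31.4, 2.4), total = 79.0.
Var[θ_j] = α_j(Σα−α_j)/((Σα)²(Σα+1)) = 12.4·66.6/(79.0²·80.0) = 0.001654.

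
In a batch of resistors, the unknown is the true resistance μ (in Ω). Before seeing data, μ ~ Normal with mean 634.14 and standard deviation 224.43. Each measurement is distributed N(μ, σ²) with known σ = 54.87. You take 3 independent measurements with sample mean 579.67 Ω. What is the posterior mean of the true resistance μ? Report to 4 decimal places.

For Normal data with known variance σ², a Normal(μ₀, σ₀²) prior on μ is conjugate. Posterior precision = 1/σ₀² + n/σ²; posterior mean is the precision-weighted average of μ₀ and x̄.
n·x̄ = 3·579.67 = 1739.01.
σ₀² = 224.43² = 50368.8249, σ² = 54.87² = 3010.7169; σ² + n·σ₀² = 3010.7169 + 3·50368.8249 = 154117.1916.
Posterior mean = (μ₀/σ₀² + n·x̄/σ²)/(1/σ₀² + n/σ²) = (σ²·μ₀ + σ₀²·n·x̄)/(σ² + n·σ₀²) = (3010.7169·634.14 + 50368.8249·1739.01)/154117.1916 = 89501106.204315/154117.1916 = 580.7341.

580.7341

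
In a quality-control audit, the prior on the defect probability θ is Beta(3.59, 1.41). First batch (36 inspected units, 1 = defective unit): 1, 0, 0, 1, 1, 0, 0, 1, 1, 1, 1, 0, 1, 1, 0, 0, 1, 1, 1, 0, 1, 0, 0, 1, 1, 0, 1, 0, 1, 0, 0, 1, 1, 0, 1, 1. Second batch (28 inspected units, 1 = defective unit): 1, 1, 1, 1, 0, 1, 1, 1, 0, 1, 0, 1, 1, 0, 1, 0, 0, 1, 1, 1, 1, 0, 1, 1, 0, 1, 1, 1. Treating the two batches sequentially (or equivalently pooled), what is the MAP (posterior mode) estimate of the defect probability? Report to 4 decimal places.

0.6506

The Beta prior is conjugate to a Binomial/Bernoulli likelihood; the update adds successes to α and failures to β.
After batch 1: Beta(3.59+21, 1.41+15) = Beta(24.59, 16.41).
After batch 2: Beta(24.59+20, 16.41+8) = Beta(44.59, 24.41).
Mode of Beta(a,b) for a,b>1 is (a−1)/(a+b−2) = 43.59/67.00 = 0.6506.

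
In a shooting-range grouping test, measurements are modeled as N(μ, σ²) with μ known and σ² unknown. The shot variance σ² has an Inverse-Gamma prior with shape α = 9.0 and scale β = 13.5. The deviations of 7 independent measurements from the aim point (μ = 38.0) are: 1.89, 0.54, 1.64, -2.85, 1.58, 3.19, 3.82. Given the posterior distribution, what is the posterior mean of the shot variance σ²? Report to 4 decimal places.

With known mean μ and an Inverse-Gamma(α, β) prior on σ², the Normal likelihood is conjugate: posterior is Inv-Gamma(α + n/2, β + Σ(xᵢ−μ)²/2).
Σ(xᵢ−μ)² = (1.89)² + (0.54)² + (1.64)² + (-2.85)² + (1.58)² + (3.19)² + (3.82)² = 41.9407.
Posterior: Inv-Gamma(9.0 + 7/2, 13.5 + 41.9407/2) = Inv-Gamma(12.50, 34.47035).
E[σ²|data] = β/(α−1) = 34.47035/11.50 = 2.9974.

2.9974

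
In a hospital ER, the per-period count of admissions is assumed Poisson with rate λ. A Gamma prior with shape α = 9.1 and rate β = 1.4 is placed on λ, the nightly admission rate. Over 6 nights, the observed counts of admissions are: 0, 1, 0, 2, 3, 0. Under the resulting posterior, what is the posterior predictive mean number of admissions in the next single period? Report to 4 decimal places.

2.0405

With a Gamma(shape α, rate β) prior, the Poisson likelihood is conjugate: the posterior is Gamma(α + ΣXᵢ, β + n).
Sum of counts S = 6 over n = 6 nights.
Posterior: Gamma(α+S, β+n) = Gamma(9.1+6, 1.4+6) = Gamma(15.1, 7.4).
The predictive distribution for one future period is NegBinom with mean α/β = 2.0405.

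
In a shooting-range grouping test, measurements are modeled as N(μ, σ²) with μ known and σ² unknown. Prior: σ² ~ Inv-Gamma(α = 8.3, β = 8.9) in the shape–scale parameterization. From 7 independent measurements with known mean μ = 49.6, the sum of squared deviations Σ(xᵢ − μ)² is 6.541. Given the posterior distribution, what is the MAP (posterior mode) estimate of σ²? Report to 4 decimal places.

0.9508

With known mean μ and an Inverse-Gamma(α, β) prior on σ², the Normal likelihood is conjugate: posterior is Inv-Gamma(α + n/2, β + Σ(xᵢ−μ)²/2).
Posterior: Inv-Gamma(8.3 + 7/2, 8.9 + 6.541/2) = Inv-Gamma(11.80, 12.1705).
Mode = β/(α+1) = 12.1705/12.80 = 0.9508.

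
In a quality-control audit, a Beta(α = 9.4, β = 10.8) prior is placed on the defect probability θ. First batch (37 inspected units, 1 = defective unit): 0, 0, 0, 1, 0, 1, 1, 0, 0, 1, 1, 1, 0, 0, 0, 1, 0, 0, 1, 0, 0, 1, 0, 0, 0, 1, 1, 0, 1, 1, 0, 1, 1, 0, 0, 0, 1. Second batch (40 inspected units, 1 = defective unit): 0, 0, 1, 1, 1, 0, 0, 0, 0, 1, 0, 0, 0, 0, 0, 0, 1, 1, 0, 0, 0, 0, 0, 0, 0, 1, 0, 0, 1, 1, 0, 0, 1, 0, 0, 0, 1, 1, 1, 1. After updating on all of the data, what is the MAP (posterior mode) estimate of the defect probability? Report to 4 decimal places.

0.4034

The Beta prior is conjugate to a Binomial/Bernoulli likelihood; the update adds successes to α and failures to β.
After batch 1: Beta(9.4+16, 10.8+21) = Beta(25.4, 31.8).
After batch 2: Beta(25.4+14, 31.8+26) = Beta(39.4, 57.8).
Mode of Beta(a,b) for a,b>1 is (a−1)/(a+b−2) = 38.4/95.2 = 0.4034.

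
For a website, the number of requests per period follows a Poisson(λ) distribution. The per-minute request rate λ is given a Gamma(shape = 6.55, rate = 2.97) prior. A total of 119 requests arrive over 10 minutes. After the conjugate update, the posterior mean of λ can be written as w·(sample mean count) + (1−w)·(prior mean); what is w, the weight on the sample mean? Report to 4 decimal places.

With a Gamma(shape α, rate β) prior, the Poisson likelihood is conjugate: the posterior is Gamma(α + ΣXᵢ, β + n).
Posterior mean = (α₀+S)/(β₀+n) = [n/(β₀+n)]·(S/n) + [β₀/(β₀+n)]·(α₀/β₀), so only n and β₀ enter the weight.
Weight on data w = n/(β₀+n) = 10/(2.97+10) = 10/12.97 = 0.7710.

0.7710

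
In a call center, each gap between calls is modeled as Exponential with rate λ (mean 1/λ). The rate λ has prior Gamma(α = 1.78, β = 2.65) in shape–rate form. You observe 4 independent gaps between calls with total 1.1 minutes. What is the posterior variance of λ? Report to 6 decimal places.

0.411022

With a Gamma(shape α, rate β) prior on the exponential rate λ, the posterior after n observations with total T = Σxᵢ is Gamma(α+n, β+T).
Posterior: Gamma(1.78+4, 2.65+1.1) = Gamma(5.78, 3.75).
Var = α/β² = 0.411022.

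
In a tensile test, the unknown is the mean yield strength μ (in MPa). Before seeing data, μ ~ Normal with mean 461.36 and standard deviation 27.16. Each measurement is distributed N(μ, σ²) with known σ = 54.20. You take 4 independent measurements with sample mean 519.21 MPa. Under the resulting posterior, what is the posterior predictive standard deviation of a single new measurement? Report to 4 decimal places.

For Normal data with known variance σ², a Normal(μ₀, σ₀²) prior on μ is conjugate. Posterior precision = 1/σ₀² + n/σ²; posterior mean is the precision-weighted average of μ₀ and x̄.
σ₀² = 27.16² = 737.6656, σ² = 54.20² = 2937.64; σ² + n·σ₀² = 2937.64 + 4·737.6656 = 5888.3024.
Posterior precision = 1/σ₀² + n/σ² = 1/737.6656 + 4/2937.64 = (σ² + n·σ₀²)/(σ₀²σ²) = 5888.3024/(737.6656·2937.64); posterior variance σₙ² = σ₀²σ²/(σ² + n·σ₀²) = 737.6656·2937.64/5888.3024 = 368.017100.
Predictive variance for one new observation = σₙ² + σ² = 737.6656·2937.64/5888.3024 + 2937.64 = σ²·(σ₀² + 5888.3024)/5888.3024 = 2937.64·6625.968/5888.3024 = 3305.657100; SD = √(2937.64·6625.968/5888.3024) = 57.4948.

57.4948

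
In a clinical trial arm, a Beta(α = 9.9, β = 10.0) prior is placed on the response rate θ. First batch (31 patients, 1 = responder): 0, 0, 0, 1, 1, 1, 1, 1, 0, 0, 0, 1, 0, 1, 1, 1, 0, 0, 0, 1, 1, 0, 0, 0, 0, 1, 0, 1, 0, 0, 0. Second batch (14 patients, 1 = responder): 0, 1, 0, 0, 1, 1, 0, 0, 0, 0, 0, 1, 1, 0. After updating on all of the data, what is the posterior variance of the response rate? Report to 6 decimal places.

The Beta prior is conjugate to a Binomial/Bernoulli likelihood; the update adds successes to α and failures to β.
After batch 1: Beta(9.9+13, 10.0+18) = Beta(22.9, 28.0).
After batch 2: Beta(22.9+5, 28.0+9) = Beta(27.9, 37.0).
Var = αβ/((α+β)²(α+β+1)) = 27.9·37.0/(64.9²·65.9) = 0.003719.

0.003719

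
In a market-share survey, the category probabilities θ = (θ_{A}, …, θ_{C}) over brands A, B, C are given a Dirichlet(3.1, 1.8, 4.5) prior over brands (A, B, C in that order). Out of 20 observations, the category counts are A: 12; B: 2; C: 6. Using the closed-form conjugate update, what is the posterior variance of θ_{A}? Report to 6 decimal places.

The Dirichlet prior is conjugate to the Multinomial likelihood: each posterior αⱼ = prior αⱼ + observed count nⱼ.
Posterior concentration: (15.1, 3.8, 10.5), total = 29.4.
Var[θ_j] = α_j(Σα−α_j)/((Σα)²(Σα+1)) = 15.1·14.3/(29.4²·30.4) = 0.008218.

0.008218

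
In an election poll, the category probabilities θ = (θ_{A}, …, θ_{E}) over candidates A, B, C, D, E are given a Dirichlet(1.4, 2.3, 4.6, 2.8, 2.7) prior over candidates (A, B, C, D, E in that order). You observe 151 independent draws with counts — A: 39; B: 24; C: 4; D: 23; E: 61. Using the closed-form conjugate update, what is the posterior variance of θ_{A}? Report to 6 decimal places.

0.001116

The Dirichlet prior is conjugate to the Multinomial likelihood: each posterior αⱼ = prior αⱼ + observed count nⱼ.
Posterior concentration: (40.4, 26.3, 8.6, 25.8, 63.7), total = 164.8.
Var[θ_j] = α_j(Σα−α_j)/((Σα)²(Σα+1)) = 40.4·124.4/(164.8²·165.8) = 0.001116.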